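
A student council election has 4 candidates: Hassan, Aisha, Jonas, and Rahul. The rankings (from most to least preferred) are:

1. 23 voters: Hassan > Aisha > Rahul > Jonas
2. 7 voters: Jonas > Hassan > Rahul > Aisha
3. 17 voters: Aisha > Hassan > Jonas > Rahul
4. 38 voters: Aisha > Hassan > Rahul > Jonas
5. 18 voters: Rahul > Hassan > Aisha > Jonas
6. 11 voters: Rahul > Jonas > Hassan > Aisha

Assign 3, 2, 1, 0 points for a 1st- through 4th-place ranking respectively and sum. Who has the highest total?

Hassan: 23·3 + 7·2 + 17·2 + 38·2 + 18·2 + 11·1 = 240
Aisha: 23·2 + 7·0 + 17·3 + 38·3 + 18·1 + 11·0 = 229
Jonas: 23·0 + 7·3 + 17·1 + 38·0 + 18·0 + 11·2 = 60
Rahul: 23·1 + 7·1 + 17·0 + 38·1 + 18·3 + 11·3 = 155
Hassan has the highest Borda score (240).

Hassan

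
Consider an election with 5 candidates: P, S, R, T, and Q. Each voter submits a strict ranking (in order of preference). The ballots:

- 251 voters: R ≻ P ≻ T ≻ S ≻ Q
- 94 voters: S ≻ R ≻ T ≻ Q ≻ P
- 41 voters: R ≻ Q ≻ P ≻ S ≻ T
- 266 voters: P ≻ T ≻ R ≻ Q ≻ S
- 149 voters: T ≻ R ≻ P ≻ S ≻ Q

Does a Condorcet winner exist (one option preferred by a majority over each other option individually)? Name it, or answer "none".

none

Checking pairwise contests:
R beats P 535–266.
P beats S 707–94.
T beats R 415–386.
P beats T 558–243.
P beats Q 666–135.
Every option loses at least one head-to-head, so there is no Condorcet winner.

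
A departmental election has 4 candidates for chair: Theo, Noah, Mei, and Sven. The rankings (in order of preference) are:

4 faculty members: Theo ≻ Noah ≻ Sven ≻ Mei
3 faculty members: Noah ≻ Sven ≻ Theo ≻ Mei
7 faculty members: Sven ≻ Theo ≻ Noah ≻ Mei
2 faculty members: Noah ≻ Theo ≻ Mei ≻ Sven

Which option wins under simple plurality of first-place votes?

First-place votes: Theo 4, Noah 5, Mei 0, Sven 7.
Sven has the most first-place votes.

Sven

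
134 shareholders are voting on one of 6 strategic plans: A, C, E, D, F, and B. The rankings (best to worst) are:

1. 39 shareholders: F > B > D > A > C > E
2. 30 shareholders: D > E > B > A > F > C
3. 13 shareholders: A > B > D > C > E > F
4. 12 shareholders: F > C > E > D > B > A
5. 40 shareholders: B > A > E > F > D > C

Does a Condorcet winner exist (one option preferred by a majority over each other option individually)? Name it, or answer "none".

B vs A: 121–13 for B.
B vs C: 122–12 for B.
B vs E: 92–42 for B.
B vs D: 92–42 for B.
B vs F: 83–51 for B.
B beats every other option head-to-head.

B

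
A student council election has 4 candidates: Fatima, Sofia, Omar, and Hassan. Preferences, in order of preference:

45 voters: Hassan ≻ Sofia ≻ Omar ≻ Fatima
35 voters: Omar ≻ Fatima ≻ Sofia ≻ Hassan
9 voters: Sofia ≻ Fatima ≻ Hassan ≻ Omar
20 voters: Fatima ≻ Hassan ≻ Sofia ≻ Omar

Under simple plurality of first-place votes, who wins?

First-place votes: Fatima 20, Sofia 9, Omar 35, Hassan 45.
Hassan has the most first-place votes.

Hassan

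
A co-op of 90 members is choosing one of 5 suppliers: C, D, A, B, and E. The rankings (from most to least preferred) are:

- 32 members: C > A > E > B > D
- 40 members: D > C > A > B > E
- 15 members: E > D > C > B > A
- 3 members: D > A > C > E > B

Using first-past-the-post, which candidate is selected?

First-place votes: C 32, D 43, A 0, B 0, E 15.
D has the most first-place votes.

D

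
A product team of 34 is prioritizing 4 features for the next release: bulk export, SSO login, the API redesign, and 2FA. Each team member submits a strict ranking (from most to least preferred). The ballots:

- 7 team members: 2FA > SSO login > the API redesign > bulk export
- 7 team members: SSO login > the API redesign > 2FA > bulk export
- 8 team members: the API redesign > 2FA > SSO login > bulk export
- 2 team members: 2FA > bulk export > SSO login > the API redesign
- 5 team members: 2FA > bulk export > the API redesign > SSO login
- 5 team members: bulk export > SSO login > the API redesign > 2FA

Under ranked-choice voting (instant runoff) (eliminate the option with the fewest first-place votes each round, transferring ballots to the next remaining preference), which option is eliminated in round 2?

the API redesign

Round 1: bulk export 5, SSO login 7, the API redesign 8, 2FA 14. Eliminate bulk export.
Round 2: SSO login 12, the API redesign 8, 2FA 14. Eliminate the API redesign.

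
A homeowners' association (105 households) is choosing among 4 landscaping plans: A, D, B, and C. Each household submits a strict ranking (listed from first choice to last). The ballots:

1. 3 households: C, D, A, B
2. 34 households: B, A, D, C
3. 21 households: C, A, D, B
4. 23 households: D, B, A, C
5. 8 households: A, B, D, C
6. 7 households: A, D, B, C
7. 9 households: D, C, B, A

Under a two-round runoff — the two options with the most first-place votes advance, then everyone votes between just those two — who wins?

Round 1 first-place votes: A 15, D 32, B 34, C 24.
B and D advance.
Runoff: B is preferred to D by 42 voters; D by 63.
D wins the runoff.

D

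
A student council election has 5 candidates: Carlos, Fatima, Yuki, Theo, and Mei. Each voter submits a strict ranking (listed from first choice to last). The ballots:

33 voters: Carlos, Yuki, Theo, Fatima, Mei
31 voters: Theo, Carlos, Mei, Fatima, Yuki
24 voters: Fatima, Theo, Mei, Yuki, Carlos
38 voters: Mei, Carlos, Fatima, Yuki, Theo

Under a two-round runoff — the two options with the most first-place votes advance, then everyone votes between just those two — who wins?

Carlos

Round 1 first-place votes: Carlos 33, Fatima 24, Yuki 0, Theo 31, Mei 38.
Mei and Carlos advance.
Runoff: Mei is preferred to Carlos by 62 voters; Carlos by 64.
Carlos wins the runoff.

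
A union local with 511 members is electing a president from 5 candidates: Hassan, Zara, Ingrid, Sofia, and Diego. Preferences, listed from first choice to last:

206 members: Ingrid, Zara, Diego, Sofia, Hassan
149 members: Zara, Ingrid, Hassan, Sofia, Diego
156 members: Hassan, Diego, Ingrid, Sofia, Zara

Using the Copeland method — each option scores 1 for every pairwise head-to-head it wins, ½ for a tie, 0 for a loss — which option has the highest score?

Hassan: beats Sofia and Diego; loses to Zara and Ingrid → score 2.
Zara: beats Hassan, Sofia, and Diego; loses to Ingrid → score 3.
Ingrid: beats Hassan, Zara, Sofia, and Diego → score 4.
Sofia: loses to Hassan, Zara, Ingrid, and Diego → score 0.
Diego: beats Sofia; loses to Hassan, Zara, and Ingrid → score 1.
Ingrid has the best pairwise record.

Ingrid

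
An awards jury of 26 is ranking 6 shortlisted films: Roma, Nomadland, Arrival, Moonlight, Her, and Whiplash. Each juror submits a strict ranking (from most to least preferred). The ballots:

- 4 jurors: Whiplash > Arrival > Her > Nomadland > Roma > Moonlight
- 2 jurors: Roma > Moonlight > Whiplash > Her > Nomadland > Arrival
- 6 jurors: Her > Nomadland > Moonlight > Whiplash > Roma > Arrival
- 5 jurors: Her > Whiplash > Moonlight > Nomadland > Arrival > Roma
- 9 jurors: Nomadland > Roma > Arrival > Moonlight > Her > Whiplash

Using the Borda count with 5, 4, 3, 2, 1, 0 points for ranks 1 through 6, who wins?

Roma: 4·1 + 2·5 + 6·1 + 5·0 + 9·4 = 56
Nomadland: 4·2 + 2·1 + 6·4 + 5·2 + 9·5 = 89
Arrival: 4·4 + 2·0 + 6·0 + 5·1 + 9·3 = 48
Moonlight: 4·0 + 2·4 + 6·3 + 5·3 + 9·2 = 59
Her: 4·3 + 2·2 + 6·5 + 5·5 + 9·1 = 80
Whiplash: 4·5 + 2·3 + 6·2 + 5·4 + 9·0 = 58
Nomadland has the highest Borda score (89).

Nomadland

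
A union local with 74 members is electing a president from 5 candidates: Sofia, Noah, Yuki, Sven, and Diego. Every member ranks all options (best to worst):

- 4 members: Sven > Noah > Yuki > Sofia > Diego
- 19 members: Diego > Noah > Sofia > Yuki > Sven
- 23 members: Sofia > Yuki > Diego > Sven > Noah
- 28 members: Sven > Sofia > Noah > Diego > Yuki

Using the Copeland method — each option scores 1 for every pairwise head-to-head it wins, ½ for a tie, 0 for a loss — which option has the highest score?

Sofia: beats Noah, Yuki, Sven, and Diego → score 4.
Noah: beats Yuki; loses to Sofia, Sven, and Diego → score 1.
Yuki: beats Sven; loses to Sofia, Noah, and Diego → score 1.
Sven: beats Noah; loses to Sofia, Yuki, and Diego → score 1.
Diego: beats Noah, Yuki, and Sven; loses to Sofia → score 3.
Sofia has the best pairwise record.

Sofia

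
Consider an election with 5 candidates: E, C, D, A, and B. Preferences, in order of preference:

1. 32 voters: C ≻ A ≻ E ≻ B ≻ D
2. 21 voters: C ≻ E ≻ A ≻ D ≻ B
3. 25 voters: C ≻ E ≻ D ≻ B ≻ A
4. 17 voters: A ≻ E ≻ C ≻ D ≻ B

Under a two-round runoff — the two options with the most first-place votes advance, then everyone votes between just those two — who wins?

Round 1 first-place votes: E 0, C 78, D 0, A 17, B 0.
C and A advance.
Runoff: C is preferred to A by 78 voters; A by 17.
C wins the runoff.

C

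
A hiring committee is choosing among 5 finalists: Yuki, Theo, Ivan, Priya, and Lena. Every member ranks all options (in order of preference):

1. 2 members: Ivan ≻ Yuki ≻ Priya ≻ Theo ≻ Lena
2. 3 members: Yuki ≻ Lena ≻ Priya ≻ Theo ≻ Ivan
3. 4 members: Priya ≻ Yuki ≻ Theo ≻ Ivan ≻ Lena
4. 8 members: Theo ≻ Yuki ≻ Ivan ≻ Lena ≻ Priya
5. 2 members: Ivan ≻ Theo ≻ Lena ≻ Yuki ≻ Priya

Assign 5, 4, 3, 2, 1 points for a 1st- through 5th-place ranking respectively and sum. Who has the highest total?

Yuki: 2·4 + 3·5 + 4·4 + 8·4 + 2·2 = 75
Theo: 2·2 + 3·2 + 4·3 + 8·5 + 2·4 = 70
Ivan: 2·5 + 3·1 + 4·2 + 8·3 + 2·5 = 55
Priya: 2·3 + 3·3 + 4·5 + 8·1 + 2·1 = 45
Lena: 2·1 + 3·4 + 4·1 + 8·2 + 2·3 = 40
Yuki has the highest Borda score (75).

Yuki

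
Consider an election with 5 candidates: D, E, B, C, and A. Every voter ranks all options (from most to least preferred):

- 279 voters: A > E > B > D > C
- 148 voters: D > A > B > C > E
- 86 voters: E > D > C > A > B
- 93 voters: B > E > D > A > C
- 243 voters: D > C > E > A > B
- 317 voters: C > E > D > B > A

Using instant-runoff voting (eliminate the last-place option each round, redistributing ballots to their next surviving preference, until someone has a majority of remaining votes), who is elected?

D

Round 1: D 391, E 86, B 93, C 317, A 279. Eliminate E.
Round 2: D 477, B 93, C 317, A 279. Eliminate B.
Round 3: D 570, C 317, A 279. Eliminate A.
Round 4: D 849, C 317. D has a majority.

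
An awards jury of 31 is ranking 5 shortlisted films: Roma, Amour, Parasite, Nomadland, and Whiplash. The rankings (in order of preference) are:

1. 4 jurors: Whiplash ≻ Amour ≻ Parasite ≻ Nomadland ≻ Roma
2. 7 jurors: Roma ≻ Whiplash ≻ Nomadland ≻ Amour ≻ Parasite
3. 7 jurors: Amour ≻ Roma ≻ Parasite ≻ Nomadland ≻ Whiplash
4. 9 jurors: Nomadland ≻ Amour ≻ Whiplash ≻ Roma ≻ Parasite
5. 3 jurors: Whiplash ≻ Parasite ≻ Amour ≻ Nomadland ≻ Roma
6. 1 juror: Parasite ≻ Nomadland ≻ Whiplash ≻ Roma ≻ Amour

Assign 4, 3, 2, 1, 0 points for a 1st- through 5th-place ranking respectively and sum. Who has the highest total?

Amour

Roma: 4·0 + 7·4 + 7·3 + 9·1 + 3·0 + 1·1 = 59
Amour: 4·3 + 7·1 + 7·4 + 9·3 + 3·2 + 1·0 = 80
Parasite: 4·2 + 7·0 + 7·2 + 9·0 + 3·3 + 1·4 = 35
Nomadland: 4·1 + 7·2 + 7·1 + 9·4 + 3·1 + 1·3 = 67
Whiplash: 4·4 + 7·3 + 7·0 + 9·2 + 3·4 + 1·2 = 69
Amour has the highest Borda score (80).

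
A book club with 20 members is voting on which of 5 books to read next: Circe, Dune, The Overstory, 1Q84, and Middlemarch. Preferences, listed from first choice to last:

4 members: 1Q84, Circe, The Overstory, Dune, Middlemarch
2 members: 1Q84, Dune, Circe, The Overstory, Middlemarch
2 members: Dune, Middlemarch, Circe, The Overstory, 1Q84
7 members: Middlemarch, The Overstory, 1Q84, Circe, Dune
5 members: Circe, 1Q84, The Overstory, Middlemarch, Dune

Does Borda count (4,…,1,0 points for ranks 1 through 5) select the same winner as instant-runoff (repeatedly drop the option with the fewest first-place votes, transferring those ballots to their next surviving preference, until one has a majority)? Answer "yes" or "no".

yes

Borda — scores: Circe 47, Dune 18, The Overstory 43, 1Q84 53, Middlemarch 39. Winner: 1Q84.
Instant-runoff — R1 Circe 5, Dune 2, The Overstory 0, 1Q84 6, Middlemarch 7 (The Overstory out); R2 Circe 5, Dune 2, 1Q84 6, Middlemarch 7 (Dune out); R3 Circe 5, 1Q84 6, Middlemarch 9 (Circe out); R4 1Q84 11, Middlemarch 9 (1Q84 winner). Winner: 1Q84.
The two methods agree.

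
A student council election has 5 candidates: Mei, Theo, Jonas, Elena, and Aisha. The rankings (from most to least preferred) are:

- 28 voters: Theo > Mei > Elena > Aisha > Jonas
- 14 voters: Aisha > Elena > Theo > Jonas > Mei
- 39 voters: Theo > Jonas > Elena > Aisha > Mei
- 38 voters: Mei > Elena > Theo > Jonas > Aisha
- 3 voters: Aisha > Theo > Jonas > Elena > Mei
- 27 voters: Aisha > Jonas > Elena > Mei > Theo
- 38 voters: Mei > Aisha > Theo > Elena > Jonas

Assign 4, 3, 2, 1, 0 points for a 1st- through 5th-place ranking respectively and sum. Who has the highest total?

Theo

Mei: 28·3 + 14·0 + 39·0 + 38·4 + 3·0 + 27·1 + 38·4 = 415
Theo: 28·4 + 14·2 + 39·4 + 38·2 + 3·3 + 27·0 + 38·2 = 457
Jonas: 28·0 + 14·1 + 39·3 + 38·1 + 3·2 + 27·3 + 38·0 = 256
Elena: 28·2 + 14·3 + 39·2 + 38·3 + 3·1 + 27·2 + 38·1 = 385
Aisha: 28·1 + 14·4 + 39·1 + 38·0 + 3·4 + 27·4 + 38·3 = 357
Theo has the highest Borda score (457).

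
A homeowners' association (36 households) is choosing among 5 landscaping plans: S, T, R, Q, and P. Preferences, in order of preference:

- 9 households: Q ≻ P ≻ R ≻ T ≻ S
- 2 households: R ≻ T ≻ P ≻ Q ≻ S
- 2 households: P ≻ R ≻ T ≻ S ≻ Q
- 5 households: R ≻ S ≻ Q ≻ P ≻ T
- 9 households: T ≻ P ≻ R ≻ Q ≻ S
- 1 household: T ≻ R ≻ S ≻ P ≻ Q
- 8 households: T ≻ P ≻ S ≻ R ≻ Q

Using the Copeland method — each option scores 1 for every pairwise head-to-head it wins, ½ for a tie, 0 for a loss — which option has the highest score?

S: loses to T, R, Q, and P → score 0.
T: beats S, Q, and P; ties R → score 3.5.
R: beats S and Q; ties T; loses to P → score 2.5.
Q: beats S; loses to T, R, and P → score 1.
P: beats S, R, and Q; loses to T → score 3.
T has the best pairwise record.

T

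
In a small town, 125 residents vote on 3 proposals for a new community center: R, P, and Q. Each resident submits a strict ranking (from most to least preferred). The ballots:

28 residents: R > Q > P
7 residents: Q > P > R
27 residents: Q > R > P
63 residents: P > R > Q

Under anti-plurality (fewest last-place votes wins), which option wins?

Last-place votes: R 7, P 55, Q 63.
R is ranked last by the fewest voters, so R wins.

R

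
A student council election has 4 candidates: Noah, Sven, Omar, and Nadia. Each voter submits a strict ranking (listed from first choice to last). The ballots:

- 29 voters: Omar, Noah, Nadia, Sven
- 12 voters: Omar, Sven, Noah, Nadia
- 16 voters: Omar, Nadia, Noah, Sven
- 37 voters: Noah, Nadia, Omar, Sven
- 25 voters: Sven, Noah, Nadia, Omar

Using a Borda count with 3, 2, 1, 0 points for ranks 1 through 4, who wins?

Noah

Noah: 29·2 + 12·1 + 16·1 + 37·3 + 25·2 = 247
Sven: 29·0 + 12·2 + 16·0 + 37·0 + 25·3 = 99
Omar: 29·3 + 12·3 + 16·3 + 37·1 + 25·0 = 208
Nadia: 29·1 + 12·0 + 16·2 + 37·2 + 25·1 = 160
Noah has the highest Borda score (247).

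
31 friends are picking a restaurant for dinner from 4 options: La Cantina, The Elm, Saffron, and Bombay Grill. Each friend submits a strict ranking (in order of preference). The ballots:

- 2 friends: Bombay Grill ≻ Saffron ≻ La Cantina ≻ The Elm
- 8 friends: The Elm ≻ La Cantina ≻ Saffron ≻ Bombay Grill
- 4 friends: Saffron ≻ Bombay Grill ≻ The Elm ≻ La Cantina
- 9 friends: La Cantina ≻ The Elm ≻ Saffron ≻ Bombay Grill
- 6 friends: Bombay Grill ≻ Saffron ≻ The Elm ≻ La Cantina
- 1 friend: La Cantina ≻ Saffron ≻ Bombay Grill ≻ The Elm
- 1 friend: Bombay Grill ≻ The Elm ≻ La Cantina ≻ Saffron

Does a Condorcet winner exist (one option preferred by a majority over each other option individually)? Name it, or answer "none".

The Elm

The Elm vs La Cantina: 19–12 for The Elm.
The Elm vs Saffron: 18–13 for The Elm.
The Elm vs Bombay Grill: 17–14 for The Elm.
The Elm beats every other option head-to-head.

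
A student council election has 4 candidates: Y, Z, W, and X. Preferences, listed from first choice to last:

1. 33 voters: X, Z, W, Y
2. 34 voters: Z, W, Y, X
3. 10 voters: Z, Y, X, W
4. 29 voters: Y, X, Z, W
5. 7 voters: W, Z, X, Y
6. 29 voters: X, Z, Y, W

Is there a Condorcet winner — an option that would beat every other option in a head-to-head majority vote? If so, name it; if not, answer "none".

none

Checking pairwise contests:
Z beats Y 113–29.
X beats Z 91–51.
Z beats W 135–7.
Y beats X 73–69.
Every option loses at least one head-to-head, so there is no Condorcet winner.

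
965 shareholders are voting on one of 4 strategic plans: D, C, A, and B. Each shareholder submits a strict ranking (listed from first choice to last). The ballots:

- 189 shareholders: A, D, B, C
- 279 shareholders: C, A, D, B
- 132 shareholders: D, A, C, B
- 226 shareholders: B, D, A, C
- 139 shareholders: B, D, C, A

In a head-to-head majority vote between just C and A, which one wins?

Voters preferring C to A: 418; preferring A to C: 547.
A wins the head-to-head.

A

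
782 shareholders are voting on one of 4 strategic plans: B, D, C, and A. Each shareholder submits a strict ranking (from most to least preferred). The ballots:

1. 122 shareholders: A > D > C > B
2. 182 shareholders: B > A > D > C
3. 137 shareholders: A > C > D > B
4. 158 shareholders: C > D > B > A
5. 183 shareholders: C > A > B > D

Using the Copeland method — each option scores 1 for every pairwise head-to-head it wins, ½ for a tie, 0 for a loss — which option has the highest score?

A

B: loses to D, C, and A → score 0.
D: beats B; loses to C and A → score 1.
C: beats B and D; loses to A → score 2.
A: beats B, D, and C → score 3.
A has the best pairwise record.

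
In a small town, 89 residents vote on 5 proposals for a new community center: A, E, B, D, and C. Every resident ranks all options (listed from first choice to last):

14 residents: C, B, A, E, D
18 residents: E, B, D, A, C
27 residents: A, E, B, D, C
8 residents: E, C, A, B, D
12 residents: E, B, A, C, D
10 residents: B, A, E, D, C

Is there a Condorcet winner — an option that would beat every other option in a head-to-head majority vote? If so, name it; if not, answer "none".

Checking pairwise contests:
B beats A 54–35.
A beats E 51–38.
E beats B 65–24.
A beats D 71–18.
A beats C 67–22.
Every option loses at least one head-to-head, so there is no Condorcet winner.

none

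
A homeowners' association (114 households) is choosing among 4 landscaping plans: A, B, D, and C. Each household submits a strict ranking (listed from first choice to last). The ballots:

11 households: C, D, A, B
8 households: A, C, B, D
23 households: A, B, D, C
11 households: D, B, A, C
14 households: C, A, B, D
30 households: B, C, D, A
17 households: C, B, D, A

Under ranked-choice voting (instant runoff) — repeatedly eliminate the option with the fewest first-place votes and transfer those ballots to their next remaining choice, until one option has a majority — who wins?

Round 1: A 31, B 30, D 11, C 42. Eliminate D.
Round 2: A 31, B 41, C 42. Eliminate A.
Round 3: B 64, C 50. B has a majority.

B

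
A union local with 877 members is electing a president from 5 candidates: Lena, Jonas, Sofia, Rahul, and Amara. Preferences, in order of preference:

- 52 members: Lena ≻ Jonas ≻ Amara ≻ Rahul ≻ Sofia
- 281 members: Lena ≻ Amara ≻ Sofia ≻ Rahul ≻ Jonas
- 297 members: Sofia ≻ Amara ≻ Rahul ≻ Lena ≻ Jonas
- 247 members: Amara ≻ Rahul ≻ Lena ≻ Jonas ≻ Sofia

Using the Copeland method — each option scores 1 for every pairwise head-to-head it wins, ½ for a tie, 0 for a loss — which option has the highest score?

Lena: beats Jonas and Sofia; loses to Rahul and Amara → score 2.
Jonas: loses to Lena, Sofia, Rahul, and Amara → score 0.
Sofia: beats Jonas and Rahul; loses to Lena and Amara → score 2.
Rahul: beats Lena and Jonas; loses to Sofia and Amara → score 2.
Amara: beats Lena, Jonas, Sofia, and Rahul → score 4.
Amara has the best pairwise record.

Amara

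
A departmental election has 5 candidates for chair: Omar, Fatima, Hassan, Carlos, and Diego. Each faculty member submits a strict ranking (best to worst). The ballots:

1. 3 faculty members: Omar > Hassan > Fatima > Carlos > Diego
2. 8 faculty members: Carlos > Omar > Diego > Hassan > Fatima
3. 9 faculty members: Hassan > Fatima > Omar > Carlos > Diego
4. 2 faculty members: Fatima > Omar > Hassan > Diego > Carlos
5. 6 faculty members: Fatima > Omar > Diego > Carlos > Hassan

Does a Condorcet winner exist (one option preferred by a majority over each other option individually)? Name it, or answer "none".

none

Checking pairwise contests:
Fatima beats Omar 17–11.
Hassan beats Fatima 20–8.
Omar beats Hassan 19–9.
Omar beats Carlos 20–8.
Omar beats Diego 28–0.
Every option loses at least one head-to-head, so there is no Condorcet winner.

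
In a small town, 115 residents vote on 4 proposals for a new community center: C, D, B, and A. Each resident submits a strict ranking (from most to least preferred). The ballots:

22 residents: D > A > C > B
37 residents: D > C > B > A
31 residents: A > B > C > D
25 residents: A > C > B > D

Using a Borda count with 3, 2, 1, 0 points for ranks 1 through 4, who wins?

A

C: 22·1 + 37·2 + 31·1 + 25·2 = 177
D: 22·3 + 37·3 + 31·0 + 25·0 = 177
B: 22·0 + 37·1 + 31·2 + 25·1 = 124
A: 22·2 + 37·0 + 31·3 + 25·3 = 212
A has the highest Borda score (212).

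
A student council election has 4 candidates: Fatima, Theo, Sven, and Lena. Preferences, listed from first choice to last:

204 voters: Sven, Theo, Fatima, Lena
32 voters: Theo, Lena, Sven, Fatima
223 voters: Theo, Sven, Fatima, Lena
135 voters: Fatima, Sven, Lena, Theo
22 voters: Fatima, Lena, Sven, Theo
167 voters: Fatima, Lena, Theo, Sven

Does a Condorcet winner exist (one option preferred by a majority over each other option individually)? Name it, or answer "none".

Theo

Theo vs Fatima: 459–324 for Theo.
Theo vs Sven: 422–361 for Theo.
Theo vs Lena: 459–324 for Theo.
Theo beats every other option head-to-head.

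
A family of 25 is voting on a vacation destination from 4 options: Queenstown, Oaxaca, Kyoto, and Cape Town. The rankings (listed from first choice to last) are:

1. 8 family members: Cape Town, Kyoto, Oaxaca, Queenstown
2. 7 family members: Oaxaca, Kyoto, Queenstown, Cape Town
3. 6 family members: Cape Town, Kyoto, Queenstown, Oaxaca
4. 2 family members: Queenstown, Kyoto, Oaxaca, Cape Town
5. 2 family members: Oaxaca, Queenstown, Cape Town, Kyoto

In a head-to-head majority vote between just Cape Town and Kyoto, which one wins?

Voters preferring Cape Town to Kyoto: 16; preferring Kyoto to Cape Town: 9.
Cape Town wins the head-to-head.

Cape Town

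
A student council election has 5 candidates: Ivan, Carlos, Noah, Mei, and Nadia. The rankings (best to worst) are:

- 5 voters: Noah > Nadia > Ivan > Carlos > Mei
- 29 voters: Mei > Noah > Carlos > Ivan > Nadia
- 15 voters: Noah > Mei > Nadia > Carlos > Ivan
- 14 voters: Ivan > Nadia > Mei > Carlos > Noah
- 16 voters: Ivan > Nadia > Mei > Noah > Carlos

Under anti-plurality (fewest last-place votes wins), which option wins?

Mei

Last-place votes: Ivan 15, Carlos 16, Noah 14, Mei 5, Nadia 29.
Mei is ranked last by the fewest voters, so Mei wins.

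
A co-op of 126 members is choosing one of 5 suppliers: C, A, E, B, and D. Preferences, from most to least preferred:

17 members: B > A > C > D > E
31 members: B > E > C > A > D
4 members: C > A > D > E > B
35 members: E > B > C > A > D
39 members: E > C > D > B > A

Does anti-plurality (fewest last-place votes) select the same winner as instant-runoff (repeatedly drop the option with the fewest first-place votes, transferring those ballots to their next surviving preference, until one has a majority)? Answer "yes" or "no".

Anti-plurality — last-place votes: C 0, A 39, E 17, B 4, D 66. Winner: C.
Instant-runoff — R1 C 4, A 0, E 74, B 48, D 0 (E winner). Winner: E.
The two methods disagree.

no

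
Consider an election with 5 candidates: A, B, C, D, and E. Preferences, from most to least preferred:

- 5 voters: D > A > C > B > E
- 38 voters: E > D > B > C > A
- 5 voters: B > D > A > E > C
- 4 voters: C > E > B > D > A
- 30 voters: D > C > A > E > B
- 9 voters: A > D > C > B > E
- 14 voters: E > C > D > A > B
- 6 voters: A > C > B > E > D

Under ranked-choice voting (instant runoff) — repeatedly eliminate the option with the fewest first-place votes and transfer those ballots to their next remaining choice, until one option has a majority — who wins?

E

Round 1: A 15, B 5, C 4, D 35, E 52. Eliminate C.
Round 2: A 15, B 5, D 35, E 56. E has a majority.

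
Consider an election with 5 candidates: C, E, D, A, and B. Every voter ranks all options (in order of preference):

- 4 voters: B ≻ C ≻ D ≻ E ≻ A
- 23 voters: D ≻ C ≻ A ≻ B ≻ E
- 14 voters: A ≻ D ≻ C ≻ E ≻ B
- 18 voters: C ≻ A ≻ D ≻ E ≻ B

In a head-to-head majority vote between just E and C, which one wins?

C

Voters preferring E to C: 0; preferring C to E: 59.
C wins the head-to-head.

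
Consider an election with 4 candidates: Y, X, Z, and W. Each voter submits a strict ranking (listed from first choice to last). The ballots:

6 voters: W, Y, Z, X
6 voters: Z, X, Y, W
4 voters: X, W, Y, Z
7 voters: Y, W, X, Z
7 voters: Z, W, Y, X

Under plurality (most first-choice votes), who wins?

Z

First-place votes: Y 7, X 4, Z 13, W 6.
Z has the most first-place votes.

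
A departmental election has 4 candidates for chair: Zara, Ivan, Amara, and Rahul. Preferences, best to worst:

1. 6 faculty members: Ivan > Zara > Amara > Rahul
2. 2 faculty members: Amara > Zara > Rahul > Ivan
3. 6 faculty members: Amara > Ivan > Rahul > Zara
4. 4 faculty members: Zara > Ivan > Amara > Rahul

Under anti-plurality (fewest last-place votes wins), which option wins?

Last-place votes: Zara 6, Ivan 2, Amara 0, Rahul 10.
Amara is ranked last by the fewest voters, so Amara wins.

Amara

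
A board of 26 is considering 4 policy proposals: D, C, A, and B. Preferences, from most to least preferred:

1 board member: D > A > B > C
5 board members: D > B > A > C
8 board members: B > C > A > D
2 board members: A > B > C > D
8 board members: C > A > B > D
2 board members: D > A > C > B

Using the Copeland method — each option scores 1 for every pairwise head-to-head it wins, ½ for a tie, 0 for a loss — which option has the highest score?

D: loses to C, A, and B → score 0.
C: beats D and A; loses to B → score 2.
A: beats D; ties B; loses to C → score 1.5.
B: beats D and C; ties A → score 2.5.
B has the best pairwise record.

B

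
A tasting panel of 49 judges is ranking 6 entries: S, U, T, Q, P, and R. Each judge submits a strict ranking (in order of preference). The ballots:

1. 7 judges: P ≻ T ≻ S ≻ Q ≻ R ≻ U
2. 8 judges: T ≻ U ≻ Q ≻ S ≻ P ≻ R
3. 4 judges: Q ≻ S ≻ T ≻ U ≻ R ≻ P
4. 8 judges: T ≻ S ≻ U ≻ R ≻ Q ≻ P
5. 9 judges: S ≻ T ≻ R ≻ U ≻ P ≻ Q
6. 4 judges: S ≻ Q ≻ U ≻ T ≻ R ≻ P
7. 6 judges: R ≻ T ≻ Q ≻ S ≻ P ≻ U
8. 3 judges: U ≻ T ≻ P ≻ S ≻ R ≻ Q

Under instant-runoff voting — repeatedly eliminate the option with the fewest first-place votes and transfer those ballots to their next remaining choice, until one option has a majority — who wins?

Round 1: S 13, U 3, T 16, Q 4, P 7, R 6. Eliminate U.
Round 2: S 13, T 19, Q 4, P 7, R 6. Eliminate Q.
Round 3: S 17, T 19, P 7, R 6. Eliminate R.
Round 4: S 17, T 25, P 7. T has a majority.

T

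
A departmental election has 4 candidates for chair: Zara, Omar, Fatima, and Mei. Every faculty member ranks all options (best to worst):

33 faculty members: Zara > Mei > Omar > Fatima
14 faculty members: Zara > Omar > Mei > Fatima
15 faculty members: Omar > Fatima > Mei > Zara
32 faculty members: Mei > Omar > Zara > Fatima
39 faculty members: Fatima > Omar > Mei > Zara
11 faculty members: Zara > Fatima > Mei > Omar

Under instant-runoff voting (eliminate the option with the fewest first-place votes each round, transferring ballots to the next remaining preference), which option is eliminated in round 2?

Mei

Round 1: Zara 58, Omar 15, Fatima 39, Mei 32. Eliminate Omar.
Round 2: Zara 58, Fatima 54, Mei 32. Eliminate Mei.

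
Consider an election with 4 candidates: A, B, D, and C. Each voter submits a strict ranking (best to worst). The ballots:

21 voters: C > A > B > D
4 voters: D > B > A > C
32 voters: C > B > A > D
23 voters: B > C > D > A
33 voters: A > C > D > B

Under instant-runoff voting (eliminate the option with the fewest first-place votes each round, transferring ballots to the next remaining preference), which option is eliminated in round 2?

Round 1: A 33, B 23, D 4, C 53. Eliminate D.
Round 2: A 33, B 27, C 53. Eliminate B.

B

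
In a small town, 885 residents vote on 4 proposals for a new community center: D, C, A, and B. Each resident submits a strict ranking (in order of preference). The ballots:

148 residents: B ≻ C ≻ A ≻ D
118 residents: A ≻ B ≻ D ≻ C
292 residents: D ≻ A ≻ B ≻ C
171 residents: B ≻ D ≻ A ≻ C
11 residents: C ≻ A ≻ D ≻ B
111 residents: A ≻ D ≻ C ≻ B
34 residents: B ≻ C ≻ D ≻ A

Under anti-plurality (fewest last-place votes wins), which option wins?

A

Last-place votes: D 148, C 581, A 34, B 122.
A is ranked last by the fewest voters, so A wins.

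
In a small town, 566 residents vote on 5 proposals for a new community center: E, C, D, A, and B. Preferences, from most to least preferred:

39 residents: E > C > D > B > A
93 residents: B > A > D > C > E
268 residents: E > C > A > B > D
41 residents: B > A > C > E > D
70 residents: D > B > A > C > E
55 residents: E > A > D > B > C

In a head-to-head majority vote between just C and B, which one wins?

Voters preferring C to B: 307; preferring B to C: 259.
C wins the head-to-head.

C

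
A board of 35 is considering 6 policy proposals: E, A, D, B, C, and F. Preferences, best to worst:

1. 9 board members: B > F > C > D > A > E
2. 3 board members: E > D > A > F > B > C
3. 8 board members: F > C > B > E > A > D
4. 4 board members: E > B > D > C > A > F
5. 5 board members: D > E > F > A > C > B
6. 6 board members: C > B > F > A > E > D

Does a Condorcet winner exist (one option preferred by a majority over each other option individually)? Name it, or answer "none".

Checking pairwise contests:
B beats E 23–12.
E beats A 20–15.
E beats D 21–14.
C beats B 19–16.
F beats C 25–10.
B beats F 19–16.
Every option loses at least one head-to-head, so there is no Condorcet winner.

none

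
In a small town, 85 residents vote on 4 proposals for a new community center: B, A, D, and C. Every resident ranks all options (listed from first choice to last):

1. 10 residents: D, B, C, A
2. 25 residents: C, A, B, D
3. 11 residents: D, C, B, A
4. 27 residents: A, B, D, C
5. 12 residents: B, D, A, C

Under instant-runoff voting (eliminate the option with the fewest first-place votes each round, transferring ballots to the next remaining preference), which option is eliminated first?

Round 1: B 12, A 27, D 21, C 25. Eliminate B.

B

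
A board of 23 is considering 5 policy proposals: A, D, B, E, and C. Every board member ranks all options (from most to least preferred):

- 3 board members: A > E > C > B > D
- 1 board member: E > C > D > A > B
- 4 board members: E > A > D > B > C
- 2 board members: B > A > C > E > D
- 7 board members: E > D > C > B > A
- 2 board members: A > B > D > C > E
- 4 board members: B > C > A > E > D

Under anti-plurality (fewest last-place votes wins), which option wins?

Last-place votes: A 7, D 9, B 1, E 2, C 4.
B is ranked last by the fewest voters, so B wins.

B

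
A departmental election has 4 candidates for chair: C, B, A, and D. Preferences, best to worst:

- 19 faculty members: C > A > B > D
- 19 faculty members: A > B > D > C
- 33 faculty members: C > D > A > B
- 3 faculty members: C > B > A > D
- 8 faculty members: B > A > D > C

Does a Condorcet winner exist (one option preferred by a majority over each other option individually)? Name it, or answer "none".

C

C vs B: 55–27 for C.
C vs A: 55–27 for C.
C vs D: 55–27 for C.
C beats every other option head-to-head.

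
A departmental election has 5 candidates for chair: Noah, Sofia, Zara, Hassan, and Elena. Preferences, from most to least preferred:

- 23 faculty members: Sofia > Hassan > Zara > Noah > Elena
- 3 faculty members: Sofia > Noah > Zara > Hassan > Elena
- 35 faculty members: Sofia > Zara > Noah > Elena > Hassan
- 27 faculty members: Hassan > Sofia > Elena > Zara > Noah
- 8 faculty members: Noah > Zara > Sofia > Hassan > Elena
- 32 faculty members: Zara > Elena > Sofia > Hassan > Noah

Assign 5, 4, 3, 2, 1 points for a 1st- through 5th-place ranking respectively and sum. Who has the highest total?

Noah: 23·2 + 3·4 + 35·3 + 27·1 + 8·5 + 32·1 = 262
Sofia: 23·5 + 3·5 + 35·5 + 27·4 + 8·3 + 32·3 = 533
Zara: 23·3 + 3·3 + 35·4 + 27·2 + 8·4 + 32·5 = 464
Hassan: 23·4 + 3·2 + 35·1 + 27·5 + 8·2 + 32·2 = 348
Elena: 23·1 + 3·1 + 35·2 + 27·3 + 8·1 + 32·4 = 313
Sofia has the highest Borda score (533).

Sofia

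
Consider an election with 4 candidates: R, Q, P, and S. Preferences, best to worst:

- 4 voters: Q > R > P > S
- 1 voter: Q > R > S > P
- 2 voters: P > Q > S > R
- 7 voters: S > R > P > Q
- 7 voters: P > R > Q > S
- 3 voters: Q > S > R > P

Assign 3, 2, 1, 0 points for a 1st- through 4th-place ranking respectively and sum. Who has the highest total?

R

R: 4·2 + 1·2 + 2·0 + 7·2 + 7·2 + 3·1 = 41
Q: 4·3 + 1·3 + 2·2 + 7·0 + 7·1 + 3·3 = 35
P: 4·1 + 1·0 + 2·3 + 7·1 + 7·3 + 3·0 = 38
S: 4·0 + 1·1 + 2·1 + 7·3 + 7·0 + 3·2 = 30
R has the highest Borda score (41).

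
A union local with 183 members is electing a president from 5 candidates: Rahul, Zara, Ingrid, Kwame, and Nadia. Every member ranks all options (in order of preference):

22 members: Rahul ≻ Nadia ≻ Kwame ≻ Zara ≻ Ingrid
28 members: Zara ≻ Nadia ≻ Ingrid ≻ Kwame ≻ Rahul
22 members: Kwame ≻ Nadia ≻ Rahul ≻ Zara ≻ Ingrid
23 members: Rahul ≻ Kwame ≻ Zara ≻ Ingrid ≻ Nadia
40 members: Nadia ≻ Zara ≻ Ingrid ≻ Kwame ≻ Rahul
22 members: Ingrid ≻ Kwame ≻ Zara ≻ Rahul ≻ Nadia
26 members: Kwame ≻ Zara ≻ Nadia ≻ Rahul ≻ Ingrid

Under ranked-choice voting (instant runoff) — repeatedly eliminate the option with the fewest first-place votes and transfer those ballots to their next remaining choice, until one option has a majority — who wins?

Kwame

Round 1: Rahul 45, Zara 28, Ingrid 22, Kwame 48, Nadia 40. Eliminate Ingrid.
Round 2: Rahul 45, Zara 28, Kwame 70, Nadia 40. Eliminate Zara.
Round 3: Rahul 45, Kwame 70, Nadia 68. Eliminate Rahul.
Round 4: Kwame 93, Nadia 90. Kwame has a majority.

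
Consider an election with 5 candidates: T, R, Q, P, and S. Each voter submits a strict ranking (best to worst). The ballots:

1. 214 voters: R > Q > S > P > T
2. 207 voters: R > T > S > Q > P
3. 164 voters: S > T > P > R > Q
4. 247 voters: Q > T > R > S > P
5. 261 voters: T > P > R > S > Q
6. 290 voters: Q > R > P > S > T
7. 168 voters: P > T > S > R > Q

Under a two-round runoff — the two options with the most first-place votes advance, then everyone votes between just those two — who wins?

R

Round 1 first-place votes: T 261, R 421, Q 537, P 168, S 164.
Q and R advance.
Runoff: Q is preferred to R by 537 voters; R by 1014.
R wins the runoff.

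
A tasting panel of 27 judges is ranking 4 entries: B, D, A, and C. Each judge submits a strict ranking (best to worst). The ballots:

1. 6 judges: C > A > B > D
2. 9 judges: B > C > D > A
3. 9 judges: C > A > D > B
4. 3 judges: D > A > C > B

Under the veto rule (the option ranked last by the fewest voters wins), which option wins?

C

Last-place votes: B 12, D 6, A 9, C 0.
C is ranked last by the fewest voters, so C wins.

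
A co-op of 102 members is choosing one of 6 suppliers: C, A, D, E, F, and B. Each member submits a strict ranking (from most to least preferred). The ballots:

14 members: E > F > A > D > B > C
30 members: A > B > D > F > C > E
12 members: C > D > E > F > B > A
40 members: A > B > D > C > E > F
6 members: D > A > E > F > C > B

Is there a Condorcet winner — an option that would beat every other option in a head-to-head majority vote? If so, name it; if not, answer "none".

A

A vs C: 90–12 for A.
A vs D: 84–18 for A.
A vs E: 76–26 for A.
A vs F: 76–26 for A.
A vs B: 90–12 for A.
A beats every other option head-to-head.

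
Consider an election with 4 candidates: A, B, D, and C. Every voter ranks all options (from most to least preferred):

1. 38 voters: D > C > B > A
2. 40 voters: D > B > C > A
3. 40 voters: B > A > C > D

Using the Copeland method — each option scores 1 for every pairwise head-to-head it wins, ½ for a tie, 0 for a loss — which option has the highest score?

D

A: loses to B, D, and C → score 0.
B: beats A and C; loses to D → score 2.
D: beats A, B, and C → score 3.
C: beats A; loses to B and D → score 1.
D has the best pairwise record.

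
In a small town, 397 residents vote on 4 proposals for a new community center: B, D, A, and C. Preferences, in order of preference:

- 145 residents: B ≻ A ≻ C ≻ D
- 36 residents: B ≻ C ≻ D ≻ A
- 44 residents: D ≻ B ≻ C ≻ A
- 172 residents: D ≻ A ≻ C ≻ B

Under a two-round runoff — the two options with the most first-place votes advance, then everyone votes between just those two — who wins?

D

Round 1 first-place votes: B 181, D 216, A 0, C 0.
D and B advance.
Runoff: D is preferred to B by 216 voters; B by 181.
D wins the runoff.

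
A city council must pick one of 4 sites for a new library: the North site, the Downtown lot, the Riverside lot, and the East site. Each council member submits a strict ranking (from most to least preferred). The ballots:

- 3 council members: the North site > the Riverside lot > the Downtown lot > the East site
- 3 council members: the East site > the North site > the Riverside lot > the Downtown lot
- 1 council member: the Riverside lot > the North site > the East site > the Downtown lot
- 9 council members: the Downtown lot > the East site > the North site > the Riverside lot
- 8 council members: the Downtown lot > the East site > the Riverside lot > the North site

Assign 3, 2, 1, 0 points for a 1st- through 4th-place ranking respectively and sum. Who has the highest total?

the North site: 3·3 + 3·2 + 1·2 + 9·1 + 8·0 = 26
the Downtown lot: 3·1 + 3·0 + 1·0 + 9·3 + 8·3 = 54
the Riverside lot: 3·2 + 3·1 + 1·3 + 9·0 + 8·1 = 20
the East site: 3·0 + 3·3 + 1·1 + 9·2 + 8·2 = 44
the Downtown lot has the highest Borda score (54).

the Downtown lot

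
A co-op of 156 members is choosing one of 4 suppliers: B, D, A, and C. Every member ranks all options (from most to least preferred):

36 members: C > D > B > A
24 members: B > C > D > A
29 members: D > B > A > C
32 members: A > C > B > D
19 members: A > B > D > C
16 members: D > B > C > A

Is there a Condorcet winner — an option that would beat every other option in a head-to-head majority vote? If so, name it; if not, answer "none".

Checking pairwise contests:
D beats B 81–75.
C beats D 92–64.
B beats A 105–51.
B beats C 88–68.
Every option loses at least one head-to-head, so there is no Condorcet winner.

none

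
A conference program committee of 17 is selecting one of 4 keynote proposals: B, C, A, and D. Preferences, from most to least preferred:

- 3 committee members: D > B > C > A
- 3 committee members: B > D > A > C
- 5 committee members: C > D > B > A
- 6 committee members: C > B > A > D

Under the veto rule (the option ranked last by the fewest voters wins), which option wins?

Last-place votes: B 0, C 3, A 8, D 6.
B is ranked last by the fewest voters, so B wins.

B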